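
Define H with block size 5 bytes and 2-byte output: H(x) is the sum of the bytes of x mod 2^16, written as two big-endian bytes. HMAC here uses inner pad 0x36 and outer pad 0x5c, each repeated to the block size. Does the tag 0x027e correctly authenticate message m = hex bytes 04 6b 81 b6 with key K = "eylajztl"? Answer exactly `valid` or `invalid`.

Key "eylajztl" = 65 79 6c 61 6a 7a 74 6c is 8 bytes > B = 5, so hash it first: H(key) = 03 6f, then zero-pad to 5 bytes: K' = 03 6f 00 00 00.
K' ⊕ ipad = 35 59 36 36 36; K' ⊕ opad = 5f 33 5c 5c 5c.
Inner hash: sum = 53+89+54+54+54+4+107+129+182 = 726 → 02 d6.
Outer hash (recomputed tag): sum = 95+51+92+92+92+2+214 = 638 → 02 7e.
Recomputed tag = 027e; claimed = 027e → match.

valid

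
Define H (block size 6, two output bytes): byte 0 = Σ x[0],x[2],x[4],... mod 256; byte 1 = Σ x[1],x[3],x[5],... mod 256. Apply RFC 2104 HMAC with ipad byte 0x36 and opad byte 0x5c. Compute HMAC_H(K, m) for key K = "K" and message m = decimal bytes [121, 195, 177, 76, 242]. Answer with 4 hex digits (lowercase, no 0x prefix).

Key "K" = 4b is 1 byte ≤ B = 6; zero-pad to 6 bytes: K' = 4b 00 00 00 00 00.
K' ⊕ ipad = 7d 36 36 36 36 36.  K' ⊕ opad = 17 5c 5c 5c 5c 5c.
Inner input = (K'⊕ipad) ∥ m = 7d 36 36 36 36 36 ∥ 79 c3 b1 4c f2.
Inner hash: even-index sum = 773 mod 256 = 5; odd-index sum = 433 mod 256 = 177 → 05 b1.
Outer input = (K'⊕opad) ∥ inner = 17 5c 5c 5c 5c 5c ∥ 05 b1.
Outer hash (tag): even-index sum = 212 mod 256 = 212; odd-index sum = 453 mod 256 = 197 → d4 c5.

d4c5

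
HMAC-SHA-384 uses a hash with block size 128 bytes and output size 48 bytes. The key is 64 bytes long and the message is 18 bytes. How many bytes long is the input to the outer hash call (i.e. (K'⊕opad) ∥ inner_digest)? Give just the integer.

176

Key is 64 ≤ 128 bytes, zero-padded: |K'| = 128.
Outer input = (K'⊕opad) ∥ H(inner) → 128 + 48 = 176 bytes.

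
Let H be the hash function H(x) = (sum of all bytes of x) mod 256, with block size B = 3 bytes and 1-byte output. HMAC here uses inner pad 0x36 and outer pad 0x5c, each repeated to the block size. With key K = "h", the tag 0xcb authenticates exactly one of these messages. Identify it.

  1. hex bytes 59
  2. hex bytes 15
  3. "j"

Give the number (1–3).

2

Key "h" = 68 is 1 byte ≤ B = 3; zero-pad to 3 bytes: K' = 68 00 00.
K' ⊕ ipad = 5e 36 36; K' ⊕ opad = 34 5c 5c.
m1: inner = H(5e 36 36 59) = 23; tag = H(34 5c 5c 23) = 0f
m2: inner = H(5e 36 36 15) = df; tag = H(34 5c 5c df) = cb ← matches
m3: inner = H(5e 36 36 6a) = 34; tag = H(34 5c 5c 34) = 20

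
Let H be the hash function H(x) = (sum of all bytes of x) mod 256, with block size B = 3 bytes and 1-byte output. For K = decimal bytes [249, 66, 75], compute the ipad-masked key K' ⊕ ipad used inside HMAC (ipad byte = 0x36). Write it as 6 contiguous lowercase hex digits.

Key decimal bytes [249, 66, 75] = f9 42 4b is exactly B = 3 bytes: K' = f9 42 4b.
XOR each byte with 0x36: f9⊕36=cf, 42⊕36=74, 4b⊕36=7d.

cf747d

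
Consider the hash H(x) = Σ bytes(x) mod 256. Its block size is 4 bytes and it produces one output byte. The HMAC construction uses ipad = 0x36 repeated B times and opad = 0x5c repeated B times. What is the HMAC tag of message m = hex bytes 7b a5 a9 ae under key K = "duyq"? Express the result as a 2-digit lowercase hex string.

55

Key "duyq" = 64 75 79 71 is exactly B = 4 bytes: K' = 64 75 79 71.
K' ⊕ ipad = 52 43 4f 47.  K' ⊕ opad = 38 29 25 2d.
Inner input = (K'⊕ipad) ∥ m = 52 43 4f 47 ∥ 7b a5 a9 ae.
Inner hash: sum = 82+67+79+71+123+165+169+174 = 930; mod 256 = 162 → a2.
Outer input = (K'⊕opad) ∥ inner = 38 29 25 2d ∥ a2.
Outer hash (tag): sum = 56+41+37+45+162 = 341; mod 256 = 85 → 55.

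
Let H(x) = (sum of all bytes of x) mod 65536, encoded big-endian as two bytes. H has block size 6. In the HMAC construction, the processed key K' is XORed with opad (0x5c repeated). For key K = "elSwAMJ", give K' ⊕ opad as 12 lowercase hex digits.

5e2f5c5c5c5c

Key "elSwAMJ" = 65 6c 53 77 41 4d 4a is 7 bytes > B = 6, so hash it first: H(key) = 02 73, then zero-pad to 6 bytes: K' = 02 73 00 00 00 00.
XOR each byte with 0x5c: 02⊕5c=5e, 73⊕5c=2f, 00⊕5c=5c, 00⊕5c=5c, 00⊕5c=5c, 00⊕5c=5c.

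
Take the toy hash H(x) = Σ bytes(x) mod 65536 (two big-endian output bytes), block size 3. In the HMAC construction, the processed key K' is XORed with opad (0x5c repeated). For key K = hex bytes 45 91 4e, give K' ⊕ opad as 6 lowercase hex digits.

Key hex bytes 45 91 4e is exactly B = 3 bytes: K' = 45 91 4e.
XOR each byte with 0x5c: 45⊕5c=19, 91⊕5c=cd, 4e⊕5c=12.

19cd12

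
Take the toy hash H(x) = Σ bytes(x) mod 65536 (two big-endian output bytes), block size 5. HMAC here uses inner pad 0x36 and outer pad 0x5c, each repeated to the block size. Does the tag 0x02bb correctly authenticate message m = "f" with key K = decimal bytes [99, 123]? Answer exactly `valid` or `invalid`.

Key decimal bytes [99, 123] = 63 7b is 2 bytes ≤ B = 5; zero-pad to 5 bytes: K' = 63 7b 00 00 00.
K' ⊕ ipad = 55 4d 36 36 36; K' ⊕ opad = 3f 27 5c 5c 5c.
Inner hash: sum = 85+77+54+54+54+102 = 426 → 01 aa.
Outer hash (recomputed tag): sum = 63+39+92+92+92+1+170 = 549 → 02 25.
Recomputed tag = 0225; claimed = 02bb → mismatch.

invalid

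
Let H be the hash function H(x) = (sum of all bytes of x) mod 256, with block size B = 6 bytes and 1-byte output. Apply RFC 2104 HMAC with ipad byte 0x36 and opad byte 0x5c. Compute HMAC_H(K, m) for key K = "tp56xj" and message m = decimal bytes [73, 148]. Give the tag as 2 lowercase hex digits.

Key "tp56xj" = 74 70 35 36 78 6a is exactly B = 6 bytes: K' = 74 70 35 36 78 6a.
K' ⊕ ipad = 42 46 03 00 4e 5c.  K' ⊕ opad = 28 2c 69 6a 24 36.
Inner input = (K'⊕ipad) ∥ m = 42 46 03 00 4e 5c ∥ 49 94.
Inner hash: sum = 66+70+3+0+78+92+73+148 = 530; mod 256 = 18 → 12.
Outer input = (K'⊕opad) ∥ inner = 28 2c 69 6a 24 36 ∥ 12.
Outer hash (tag): sum = 40+44+105+106+36+54+18 = 403; mod 256 = 147 → 93.

93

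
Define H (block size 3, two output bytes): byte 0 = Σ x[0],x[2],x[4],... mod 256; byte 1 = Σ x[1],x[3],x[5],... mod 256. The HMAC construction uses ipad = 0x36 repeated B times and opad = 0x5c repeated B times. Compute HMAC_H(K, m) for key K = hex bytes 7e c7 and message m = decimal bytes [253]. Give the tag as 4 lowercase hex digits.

Key hex bytes 7e c7 is 2 bytes ≤ B = 3; zero-pad to 3 bytes: K' = 7e c7 00.
K' ⊕ ipad = 48 f1 36.  K' ⊕ opad = 22 9b 5c.
Inner input = (K'⊕ipad) ∥ m = 48 f1 36 ∥ fd.
Inner hash: even-index sum = 126 mod 256 = 126; odd-index sum = 494 mod 256 = 238 → 7e ee.
Outer input = (K'⊕opad) ∥ inner = 22 9b 5c ∥ 7e ee.
Outer hash (tag): even-index sum = 364 mod 256 = 108; odd-index sum = 281 mod 256 = 25 → 6c 19.

6c19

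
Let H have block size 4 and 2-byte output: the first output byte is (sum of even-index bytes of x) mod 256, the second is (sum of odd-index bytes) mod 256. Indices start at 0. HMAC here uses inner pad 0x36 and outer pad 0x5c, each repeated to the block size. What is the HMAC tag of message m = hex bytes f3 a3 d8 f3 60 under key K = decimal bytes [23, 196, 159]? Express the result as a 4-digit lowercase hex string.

03b2

Key decimal bytes [23, 196, 159] = 17 c4 9f is 3 bytes ≤ B = 4; zero-pad to 4 bytes: K' = 17 c4 9f 00.
K' ⊕ ipad = 21 f2 a9 36.  K' ⊕ opad = 4b 98 c3 5c.
Inner input = (K'⊕ipad) ∥ m = 21 f2 a9 36 ∥ f3 a3 d8 f3 60.
Inner hash: even-index sum = 757 mod 256 = 245; odd-index sum = 702 mod 256 = 190 → f5 be.
Outer input = (K'⊕opad) ∥ inner = 4b 98 c3 5c ∥ f5 be.
Outer hash (tag): even-index sum = 515 mod 256 = 3; odd-index sum = 434 mod 256 = 178 → 03 b2.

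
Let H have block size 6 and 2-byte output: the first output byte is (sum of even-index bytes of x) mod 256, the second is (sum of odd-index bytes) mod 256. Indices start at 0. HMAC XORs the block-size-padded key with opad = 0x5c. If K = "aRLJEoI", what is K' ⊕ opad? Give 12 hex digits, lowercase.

67575c5c5c5c

Key "aRLJEoI" = 61 52 4c 4a 45 6f 49 is 7 bytes > B = 6, so hash it first: H(key) = 3b 0b, then zero-pad to 6 bytes: K' = 3b 0b 00 00 00 00.
XOR each byte with 0x5c: 3b⊕5c=67, 0b⊕5c=57, 00⊕5c=5c, 00⊕5c=5c, 00⊕5c=5c, 00⊕5c=5c.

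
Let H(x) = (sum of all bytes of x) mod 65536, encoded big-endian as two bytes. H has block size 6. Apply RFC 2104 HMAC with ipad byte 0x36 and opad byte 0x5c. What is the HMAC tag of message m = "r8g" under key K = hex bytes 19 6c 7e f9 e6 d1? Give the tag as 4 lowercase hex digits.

02ef

Key hex bytes 19 6c 7e f9 e6 d1 is exactly B = 6 bytes: K' = 19 6c 7e f9 e6 d1.
K' ⊕ ipad = 2f 5a 48 cf d0 e7.  K' ⊕ opad = 45 30 22 a5 ba 8d.
Inner input = (K'⊕ipad) ∥ m = 2f 5a 48 cf d0 e7 ∥ 72 38 67.
Inner hash: sum = 47+90+72+207+208+231+114+56+103 = 1128 → 04 68.
Outer input = (K'⊕opad) ∥ inner = 45 30 22 a5 ba 8d ∥ 04 68.
Outer hash (tag): sum = 69+48+34+165+186+141+4+104 = 751 → 02 ef.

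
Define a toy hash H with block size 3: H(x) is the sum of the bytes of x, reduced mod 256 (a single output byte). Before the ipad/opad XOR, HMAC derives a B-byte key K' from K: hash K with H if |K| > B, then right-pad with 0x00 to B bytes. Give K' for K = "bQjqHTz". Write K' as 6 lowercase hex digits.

|K| = 7 > B = 3, so first hash the key.
H(K): sum = 98+81+106+113+72+84+122 = 676; mod 256 = 164 → a4.
Zero-pad H(K) = a4 to 3 bytes: K' = a4 00 00.

a40000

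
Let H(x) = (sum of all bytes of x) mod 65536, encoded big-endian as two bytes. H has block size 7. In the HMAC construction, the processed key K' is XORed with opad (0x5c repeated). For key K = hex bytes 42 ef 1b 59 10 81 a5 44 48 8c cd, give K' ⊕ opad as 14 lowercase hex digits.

589c5c5c5c5c5c

Key hex bytes 42 ef 1b 59 10 81 a5 44 48 8c cd is 11 bytes > B = 7, so hash it first: H(key) = 04 c0, then zero-pad to 7 bytes: K' = 04 c0 00 00 00 00 00.
XOR each byte with 0x5c: 04⊕5c=58, c0⊕5c=9c, 00⊕5c=5c, 00⊕5c=5c, 00⊕5c=5c, 00⊕5c=5c, 00⊕5c=5c.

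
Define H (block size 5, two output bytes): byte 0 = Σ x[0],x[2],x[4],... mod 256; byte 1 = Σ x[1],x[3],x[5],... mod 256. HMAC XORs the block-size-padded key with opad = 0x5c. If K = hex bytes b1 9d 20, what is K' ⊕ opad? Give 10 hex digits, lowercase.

Key hex bytes b1 9d 20 is 3 bytes ≤ B = 5; zero-pad to 5 bytes: K' = b1 9d 20 00 00.
XOR each byte with 0x5c: b1⊕5c=ed, 9d⊕5c=c1, 20⊕5c=7c, 00⊕5c=5c, 00⊕5c=5c.

edc17c5c5c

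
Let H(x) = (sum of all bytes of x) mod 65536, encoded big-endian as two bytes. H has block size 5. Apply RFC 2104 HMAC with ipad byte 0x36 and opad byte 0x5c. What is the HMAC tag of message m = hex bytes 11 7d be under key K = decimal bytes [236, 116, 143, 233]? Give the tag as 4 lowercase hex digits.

02f6

Key decimal bytes [236, 116, 143, 233] = ec 74 8f e9 is 4 bytes ≤ B = 5; zero-pad to 5 bytes: K' = ec 74 8f e9 00.
K' ⊕ ipad = da 42 b9 df 36.  K' ⊕ opad = b0 28 d3 b5 5c.
Inner input = (K'⊕ipad) ∥ m = da 42 b9 df 36 ∥ 11 7d be.
Inner hash: sum = 218+66+185+223+54+17+125+190 = 1078 → 04 36.
Outer input = (K'⊕opad) ∥ inner = b0 28 d3 b5 5c ∥ 04 36.
Outer hash (tag): sum = 176+40+211+181+92+4+54 = 758 → 02 f6.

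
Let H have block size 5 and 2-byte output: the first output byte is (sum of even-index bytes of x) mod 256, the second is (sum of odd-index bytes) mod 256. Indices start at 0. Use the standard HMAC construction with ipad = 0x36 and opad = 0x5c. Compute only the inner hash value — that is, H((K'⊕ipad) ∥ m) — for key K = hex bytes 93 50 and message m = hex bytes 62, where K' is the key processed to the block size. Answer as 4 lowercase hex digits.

11fe

Key hex bytes 93 50 is 2 bytes ≤ B = 5; zero-pad to 5 bytes: K' = 93 50 00 00 00.
K' ⊕ ipad = a5 66 36 36 36.
Inner input = a5 66 36 36 36 ∥ 62.
Inner hash: even-index sum = 273 mod 256 = 17; odd-index sum = 254 mod 256 = 254 → 11 fe.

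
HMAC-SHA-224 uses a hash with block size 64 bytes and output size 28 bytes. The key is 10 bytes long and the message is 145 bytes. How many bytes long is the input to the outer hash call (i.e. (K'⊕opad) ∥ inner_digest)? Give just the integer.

92

Key is 10 ≤ 64 bytes, zero-padded: |K'| = 64.
Outer input = (K'⊕opad) ∥ H(inner) → 64 + 28 = 92 bytes.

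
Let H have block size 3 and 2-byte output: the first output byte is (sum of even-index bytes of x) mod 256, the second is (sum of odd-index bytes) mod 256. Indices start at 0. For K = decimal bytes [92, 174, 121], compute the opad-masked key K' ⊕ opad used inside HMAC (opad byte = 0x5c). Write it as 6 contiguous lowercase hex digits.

00f225

Key decimal bytes [92, 174, 121] = 5c ae 79 is exactly B = 3 bytes: K' = 5c ae 79.
XOR each byte with 0x5c: 5c⊕5c=00, ae⊕5c=f2, 79⊕5c=25.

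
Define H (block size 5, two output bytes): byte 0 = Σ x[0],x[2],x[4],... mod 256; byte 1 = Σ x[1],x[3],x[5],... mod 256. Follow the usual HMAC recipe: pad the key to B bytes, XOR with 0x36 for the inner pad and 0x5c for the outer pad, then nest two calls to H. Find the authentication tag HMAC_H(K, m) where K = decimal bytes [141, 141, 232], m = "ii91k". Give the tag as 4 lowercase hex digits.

df96

Key decimal bytes [141, 141, 232] = 8d 8d e8 is 3 bytes ≤ B = 5; zero-pad to 5 bytes: K' = 8d 8d e8 00 00.
K' ⊕ ipad = bb bb de 36 36.  K' ⊕ opad = d1 d1 b4 5c 5c.
Inner input = (K'⊕ipad) ∥ m = bb bb de 36 36 ∥ 69 69 39 31 6b.
Inner hash: even-index sum = 617 mod 256 = 105; odd-index sum = 510 mod 256 = 254 → 69 fe.
Outer input = (K'⊕opad) ∥ inner = d1 d1 b4 5c 5c ∥ 69 fe.
Outer hash (tag): even-index sum = 735 mod 256 = 223; odd-index sum = 406 mod 256 = 150 → df 96.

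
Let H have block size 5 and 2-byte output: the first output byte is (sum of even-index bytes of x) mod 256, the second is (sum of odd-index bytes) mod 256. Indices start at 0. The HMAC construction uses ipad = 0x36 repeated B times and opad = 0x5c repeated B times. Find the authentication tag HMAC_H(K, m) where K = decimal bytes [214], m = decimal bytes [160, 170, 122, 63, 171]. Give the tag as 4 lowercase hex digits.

73ed

Key decimal bytes [214] = d6 is 1 byte ≤ B = 5; zero-pad to 5 bytes: K' = d6 00 00 00 00.
K' ⊕ ipad = e0 36 36 36 36.  K' ⊕ opad = 8a 5c 5c 5c 5c.
Inner input = (K'⊕ipad) ∥ m = e0 36 36 36 36 ∥ a0 aa 7a 3f ab.
Inner hash: even-index sum = 565 mod 256 = 53; odd-index sum = 561 mod 256 = 49 → 35 31.
Outer input = (K'⊕opad) ∥ inner = 8a 5c 5c 5c 5c ∥ 35 31.
Outer hash (tag): even-index sum = 371 mod 256 = 115; odd-index sum = 237 mod 256 = 237 → 73 ed.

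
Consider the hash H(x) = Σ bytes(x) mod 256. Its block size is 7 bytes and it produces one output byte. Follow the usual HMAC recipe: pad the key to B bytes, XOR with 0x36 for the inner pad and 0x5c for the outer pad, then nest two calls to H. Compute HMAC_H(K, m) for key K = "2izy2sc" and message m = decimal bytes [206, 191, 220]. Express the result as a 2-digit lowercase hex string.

cf

Key "2izy2sc" = 32 69 7a 79 32 73 63 is exactly B = 7 bytes: K' = 32 69 7a 79 32 73 63.
K' ⊕ ipad = 04 5f 4c 4f 04 45 55.  K' ⊕ opad = 6e 35 26 25 6e 2f 3f.
Inner input = (K'⊕ipad) ∥ m = 04 5f 4c 4f 04 45 55 ∥ ce bf dc.
Inner hash: sum = 4+95+76+79+4+69+85+206+191+220 = 1029; mod 256 = 5 → 05.
Outer input = (K'⊕opad) ∥ inner = 6e 35 26 25 6e 2f 3f ∥ 05.
Outer hash (tag): sum = 110+53+38+37+110+47+63+5 = 463; mod 256 = 207 → cf.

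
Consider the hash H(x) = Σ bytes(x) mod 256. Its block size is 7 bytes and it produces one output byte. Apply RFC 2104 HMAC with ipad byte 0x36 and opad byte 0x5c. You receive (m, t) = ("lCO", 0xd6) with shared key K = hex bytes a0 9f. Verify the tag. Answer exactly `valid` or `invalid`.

Key hex bytes a0 9f is 2 bytes ≤ B = 7; zero-pad to 7 bytes: K' = a0 9f 00 00 00 00 00.
K' ⊕ ipad = 96 a9 36 36 36 36 36; K' ⊕ opad = fc c3 5c 5c 5c 5c 5c.
Inner hash: sum = 150+169+54+54+54+54+54+108+67+79 = 843; mod 256 = 75 → 4b.
Outer hash (recomputed tag): sum = 252+195+92+92+92+92+92+75 = 982; mod 256 = 214 → d6.
Recomputed tag = d6; claimed = d6 → match.

valid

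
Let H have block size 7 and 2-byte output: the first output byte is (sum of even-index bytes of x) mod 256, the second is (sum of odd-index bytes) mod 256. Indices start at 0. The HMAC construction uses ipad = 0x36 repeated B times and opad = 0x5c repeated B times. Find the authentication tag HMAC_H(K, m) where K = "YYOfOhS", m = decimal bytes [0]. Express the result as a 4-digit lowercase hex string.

Key "YYOfOhS" = 59 59 4f 66 4f 68 53 is exactly B = 7 bytes: K' = 59 59 4f 66 4f 68 53.
K' ⊕ ipad = 6f 6f 79 50 79 5e 65.  K' ⊕ opad = 05 05 13 3a 13 34 0f.
Inner input = (K'⊕ipad) ∥ m = 6f 6f 79 50 79 5e 65 ∥ 00.
Inner hash: even-index sum = 454 mod 256 = 198; odd-index sum = 285 mod 256 = 29 → c6 1d.
Outer input = (K'⊕opad) ∥ inner = 05 05 13 3a 13 34 0f ∥ c6 1d.
Outer hash (tag): even-index sum = 87 mod 256 = 87; odd-index sum = 313 mod 256 = 57 → 57 39.

5739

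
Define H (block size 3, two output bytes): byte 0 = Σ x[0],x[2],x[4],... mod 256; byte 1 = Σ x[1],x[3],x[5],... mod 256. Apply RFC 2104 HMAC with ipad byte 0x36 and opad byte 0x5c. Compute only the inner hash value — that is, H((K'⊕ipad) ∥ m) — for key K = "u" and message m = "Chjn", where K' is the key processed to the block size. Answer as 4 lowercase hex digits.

4fe3

Key "u" = 75 is 1 byte ≤ B = 3; zero-pad to 3 bytes: K' = 75 00 00.
K' ⊕ ipad = 43 36 36.
Inner input = 43 36 36 ∥ 43 68 6a 6e.
Inner hash: even-index sum = 335 mod 256 = 79; odd-index sum = 227 mod 256 = 227 → 4f e3.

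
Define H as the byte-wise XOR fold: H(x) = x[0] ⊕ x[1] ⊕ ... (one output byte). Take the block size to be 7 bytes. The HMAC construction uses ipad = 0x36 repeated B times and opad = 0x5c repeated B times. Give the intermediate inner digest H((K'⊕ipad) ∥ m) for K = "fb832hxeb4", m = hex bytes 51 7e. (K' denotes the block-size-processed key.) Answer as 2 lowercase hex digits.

07

Key "fb832hxeb4" = 66 62 38 33 32 68 78 65 62 34 is 10 bytes > B = 7, so hash it first: H(key) = 1e, then zero-pad to 7 bytes: K' = 1e 00 00 00 00 00 00.
K' ⊕ ipad = 28 36 36 36 36 36 36.
Inner input = 28 36 36 36 36 36 36 ∥ 51 7e.
Inner hash: XOR 28⊕36⊕36⊕36⊕36⊕36⊕36⊕51⊕7e = 07.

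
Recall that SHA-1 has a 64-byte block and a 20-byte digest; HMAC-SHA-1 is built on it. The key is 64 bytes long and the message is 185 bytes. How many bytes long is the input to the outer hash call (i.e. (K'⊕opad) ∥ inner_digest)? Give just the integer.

Key is 64 ≤ 64 bytes, zero-padded: |K'| = 64.
Outer input = (K'⊕opad) ∥ H(inner) → 64 + 20 = 84 bytes.

84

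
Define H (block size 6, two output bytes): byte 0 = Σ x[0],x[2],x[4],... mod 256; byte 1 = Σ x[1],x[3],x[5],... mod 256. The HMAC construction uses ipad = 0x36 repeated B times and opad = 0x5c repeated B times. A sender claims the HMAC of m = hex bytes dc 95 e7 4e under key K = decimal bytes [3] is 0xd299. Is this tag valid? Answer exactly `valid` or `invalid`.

invalid

Key decimal bytes [3] = 03 is 1 byte ≤ B = 6; zero-pad to 6 bytes: K' = 03 00 00 00 00 00.
K' ⊕ ipad = 35 36 36 36 36 36; K' ⊕ opad = 5f 5c 5c 5c 5c 5c.
Inner hash: even-index sum = 612 mod 256 = 100; odd-index sum = 389 mod 256 = 133 → 64 85.
Outer hash (recomputed tag): even-index sum = 379 mod 256 = 123; odd-index sum = 409 mod 256 = 153 → 7b 99.
Recomputed tag = 7b99; claimed = d299 → mismatch.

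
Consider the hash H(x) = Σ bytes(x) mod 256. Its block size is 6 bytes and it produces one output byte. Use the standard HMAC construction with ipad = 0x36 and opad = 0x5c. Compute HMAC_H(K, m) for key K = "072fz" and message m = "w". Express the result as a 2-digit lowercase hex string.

Key "072fz" = 30 37 32 66 7a is 5 bytes ≤ B = 6; zero-pad to 6 bytes: K' = 30 37 32 66 7a 00.
K' ⊕ ipad = 06 01 04 50 4c 36.  K' ⊕ opad = 6c 6b 6e 3a 26 5c.
Inner input = (K'⊕ipad) ∥ m = 06 01 04 50 4c 36 ∥ 77.
Inner hash: sum = 6+1+4+80+76+54+119 = 340; mod 256 = 84 → 54.
Outer input = (K'⊕opad) ∥ inner = 6c 6b 6e 3a 26 5c ∥ 54.
Outer hash (tag): sum = 108+107+110+58+38+92+84 = 597; mod 256 = 85 → 55.

55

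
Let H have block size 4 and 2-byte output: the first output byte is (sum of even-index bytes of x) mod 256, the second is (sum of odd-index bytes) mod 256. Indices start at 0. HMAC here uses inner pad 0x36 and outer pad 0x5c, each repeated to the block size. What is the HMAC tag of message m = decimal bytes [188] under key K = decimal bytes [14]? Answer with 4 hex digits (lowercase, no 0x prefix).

Key decimal bytes [14] = 0e is 1 byte ≤ B = 4; zero-pad to 4 bytes: K' = 0e 00 00 00.
K' ⊕ ipad = 38 36 36 36.  K' ⊕ opad = 52 5c 5c 5c.
Inner input = (K'⊕ipad) ∥ m = 38 36 36 36 ∥ bc.
Inner hash: even-index sum = 298 mod 256 = 42; odd-index sum = 108 mod 256 = 108 → 2a 6c.
Outer input = (K'⊕opad) ∥ inner = 52 5c 5c 5c ∥ 2a 6c.
Outer hash (tag): even-index sum = 216 mod 256 = 216; odd-index sum = 292 mod 256 = 36 → d8 24.

d824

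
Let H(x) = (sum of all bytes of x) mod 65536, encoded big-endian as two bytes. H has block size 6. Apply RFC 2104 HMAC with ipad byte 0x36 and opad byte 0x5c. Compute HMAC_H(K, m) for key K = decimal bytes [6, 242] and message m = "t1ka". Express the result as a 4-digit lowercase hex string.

Key decimal bytes [6, 242] = 06 f2 is 2 bytes ≤ B = 6; zero-pad to 6 bytes: K' = 06 f2 00 00 00 00.
K' ⊕ ipad = 30 c4 36 36 36 36.  K' ⊕ opad = 5a ae 5c 5c 5c 5c.
Inner input = (K'⊕ipad) ∥ m = 30 c4 36 36 36 36 ∥ 74 31 6b 61.
Inner hash: sum = 48+196+54+54+54+54+116+49+107+97 = 829 → 03 3d.
Outer input = (K'⊕opad) ∥ inner = 5a ae 5c 5c 5c 5c ∥ 03 3d.
Outer hash (tag): sum = 90+174+92+92+92+92+3+61 = 696 → 02 b8.

02b8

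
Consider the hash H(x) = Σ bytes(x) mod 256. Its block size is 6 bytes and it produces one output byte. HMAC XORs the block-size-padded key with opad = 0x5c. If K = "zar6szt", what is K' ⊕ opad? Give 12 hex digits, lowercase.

Key "zar6szt" = 7a 61 72 36 73 7a 74 is 7 bytes > B = 6, so hash it first: H(key) = e4, then zero-pad to 6 bytes: K' = e4 00 00 00 00 00.
XOR each byte with 0x5c: e4⊕5c=b8, 00⊕5c=5c, 00⊕5c=5c, 00⊕5c=5c, 00⊕5c=5c, 00⊕5c=5c.

b85c5c5c5c5c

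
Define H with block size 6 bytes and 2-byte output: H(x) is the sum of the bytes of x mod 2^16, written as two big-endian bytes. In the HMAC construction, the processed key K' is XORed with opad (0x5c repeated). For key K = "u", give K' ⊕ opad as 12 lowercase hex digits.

295c5c5c5c5c

Key "u" = 75 is 1 byte ≤ B = 6; zero-pad to 6 bytes: K' = 75 00 00 00 00 00.
XOR each byte with 0x5c: 75⊕5c=29, 00⊕5c=5c, 00⊕5c=5c, 00⊕5c=5c, 00⊕5c=5c, 00⊕5c=5c.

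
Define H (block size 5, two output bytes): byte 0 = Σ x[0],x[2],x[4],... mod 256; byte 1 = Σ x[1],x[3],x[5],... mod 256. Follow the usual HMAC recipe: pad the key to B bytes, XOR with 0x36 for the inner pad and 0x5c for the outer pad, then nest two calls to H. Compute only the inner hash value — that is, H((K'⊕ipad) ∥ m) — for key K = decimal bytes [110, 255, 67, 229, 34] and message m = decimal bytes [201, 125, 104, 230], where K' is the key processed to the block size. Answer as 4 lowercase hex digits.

Key decimal bytes [110, 255, 67, 229, 34] = 6e ff 43 e5 22 is exactly B = 5 bytes: K' = 6e ff 43 e5 22.
K' ⊕ ipad = 58 c9 75 d3 14.
Inner input = 58 c9 75 d3 14 ∥ c9 7d 68 e6.
Inner hash: even-index sum = 580 mod 256 = 68; odd-index sum = 717 mod 256 = 205 → 44 cd.

44cd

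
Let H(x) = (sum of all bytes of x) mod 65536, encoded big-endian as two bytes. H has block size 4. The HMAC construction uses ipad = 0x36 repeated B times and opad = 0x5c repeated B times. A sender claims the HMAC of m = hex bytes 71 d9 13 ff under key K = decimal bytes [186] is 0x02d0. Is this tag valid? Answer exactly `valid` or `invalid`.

invalid

Key decimal bytes [186] = ba is 1 byte ≤ B = 4; zero-pad to 4 bytes: K' = ba 00 00 00.
K' ⊕ ipad = 8c 36 36 36; K' ⊕ opad = e6 5c 5c 5c.
Inner hash: sum = 140+54+54+54+113+217+19+255 = 906 → 03 8a.
Outer hash (recomputed tag): sum = 230+92+92+92+3+138 = 647 → 02 87.
Recomputed tag = 0287; claimed = 02d0 → mismatch.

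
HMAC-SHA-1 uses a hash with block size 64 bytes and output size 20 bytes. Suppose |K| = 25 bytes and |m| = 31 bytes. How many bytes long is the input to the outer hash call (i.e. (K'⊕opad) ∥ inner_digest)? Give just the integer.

84

Key is 25 ≤ 64 bytes, zero-padded: |K'| = 64.
Outer input = (K'⊕opad) ∥ H(inner) → 64 + 20 = 84 bytes.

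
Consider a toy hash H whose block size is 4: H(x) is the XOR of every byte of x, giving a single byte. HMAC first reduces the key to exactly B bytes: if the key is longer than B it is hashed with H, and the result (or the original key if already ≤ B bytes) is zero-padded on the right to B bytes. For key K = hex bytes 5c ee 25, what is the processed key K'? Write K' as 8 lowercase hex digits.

Key hex bytes 5c ee 25 is 3 bytes ≤ B = 4; zero-pad to 4 bytes: K' = 5c ee 25 00.

5cee2500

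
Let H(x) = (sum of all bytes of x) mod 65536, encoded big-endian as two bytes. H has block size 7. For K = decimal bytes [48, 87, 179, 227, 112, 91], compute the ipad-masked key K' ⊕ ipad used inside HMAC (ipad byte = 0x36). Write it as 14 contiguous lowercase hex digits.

066185d5466d36

Key decimal bytes [48, 87, 179, 227, 112, 91] = 30 57 b3 e3 70 5b is 6 bytes ≤ B = 7; zero-pad to 7 bytes: K' = 30 57 b3 e3 70 5b 00.
XOR each byte with 0x36: 30⊕36=06, 57⊕36=61, b3⊕36=85, e3⊕36=d5, 70⊕36=46, 5b⊕36=6d, 00⊕36=36.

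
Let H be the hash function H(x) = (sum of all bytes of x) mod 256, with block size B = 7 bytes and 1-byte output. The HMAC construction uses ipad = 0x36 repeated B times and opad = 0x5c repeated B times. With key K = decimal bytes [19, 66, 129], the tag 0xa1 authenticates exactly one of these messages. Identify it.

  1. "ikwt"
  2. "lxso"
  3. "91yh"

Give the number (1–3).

1

Key decimal bytes [19, 66, 129] = 13 42 81 is 3 bytes ≤ B = 7; zero-pad to 7 bytes: K' = 13 42 81 00 00 00 00.
K' ⊕ ipad = 25 74 b7 36 36 36 36; K' ⊕ opad = 4f 1e dd 5c 5c 5c 5c.
m1: inner = H(25 74 b7 36 36 36 36 69 6b 77 74) = e7; tag = H(4f 1e dd 5c 5c 5c 5c e7) = a1 ← matches
m2: inner = H(25 74 b7 36 36 36 36 6c 78 73 6f) = ee; tag = H(4f 1e dd 5c 5c 5c 5c ee) = a8
m3: inner = H(25 74 b7 36 36 36 36 39 31 79 68) = 73; tag = H(4f 1e dd 5c 5c 5c 5c 73) = 2d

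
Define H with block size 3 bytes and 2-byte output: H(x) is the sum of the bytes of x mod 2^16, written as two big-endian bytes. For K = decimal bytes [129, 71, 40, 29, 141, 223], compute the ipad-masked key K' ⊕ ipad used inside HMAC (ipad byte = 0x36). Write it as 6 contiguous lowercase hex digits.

Key decimal bytes [129, 71, 40, 29, 141, 223] = 81 47 28 1d 8d df is 6 bytes > B = 3, so hash it first: H(key) = 02 79, then zero-pad to 3 bytes: K' = 02 79 00.
XOR each byte with 0x36: 02⊕36=34, 79⊕36=4f, 00⊕36=36.

344f36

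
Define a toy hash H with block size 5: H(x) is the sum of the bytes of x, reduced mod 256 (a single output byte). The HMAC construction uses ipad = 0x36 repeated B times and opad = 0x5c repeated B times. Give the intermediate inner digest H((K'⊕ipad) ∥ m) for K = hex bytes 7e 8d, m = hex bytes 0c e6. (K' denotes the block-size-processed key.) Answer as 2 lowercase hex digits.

Key hex bytes 7e 8d is 2 bytes ≤ B = 5; zero-pad to 5 bytes: K' = 7e 8d 00 00 00.
K' ⊕ ipad = 48 bb 36 36 36.
Inner input = 48 bb 36 36 36 ∥ 0c e6.
Inner hash: sum = 72+187+54+54+54+12+230 = 663; mod 256 = 151 → 97.

97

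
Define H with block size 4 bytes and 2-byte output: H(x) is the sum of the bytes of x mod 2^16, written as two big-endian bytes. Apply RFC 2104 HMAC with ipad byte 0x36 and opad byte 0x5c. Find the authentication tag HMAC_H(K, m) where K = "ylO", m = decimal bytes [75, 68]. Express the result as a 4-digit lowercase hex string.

01ac

Key "ylO" = 79 6c 4f is 3 bytes ≤ B = 4; zero-pad to 4 bytes: K' = 79 6c 4f 00.
K' ⊕ ipad = 4f 5a 79 36.  K' ⊕ opad = 25 30 13 5c.
Inner input = (K'⊕ipad) ∥ m = 4f 5a 79 36 ∥ 4b 44.
Inner hash: sum = 79+90+121+54+75+68 = 487 → 01 e7.
Outer input = (K'⊕opad) ∥ inner = 25 30 13 5c ∥ 01 e7.
Outer hash (tag): sum = 37+48+19+92+1+231 = 428 → 01 ac.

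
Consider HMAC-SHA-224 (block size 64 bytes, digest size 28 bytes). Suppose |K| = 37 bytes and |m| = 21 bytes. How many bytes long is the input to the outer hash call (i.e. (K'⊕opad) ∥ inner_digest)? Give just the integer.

Key is 37 ≤ 64 bytes, zero-padded: |K'| = 64.
Outer input = (K'⊕opad) ∥ H(inner) → 64 + 28 = 92 bytes.

92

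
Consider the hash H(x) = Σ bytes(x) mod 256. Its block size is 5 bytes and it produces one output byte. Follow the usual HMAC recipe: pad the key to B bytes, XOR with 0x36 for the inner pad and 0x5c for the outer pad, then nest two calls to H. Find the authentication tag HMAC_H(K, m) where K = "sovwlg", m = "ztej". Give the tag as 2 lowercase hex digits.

Key "sovwlg" = 73 6f 76 77 6c 67 is 6 bytes > B = 5, so hash it first: H(key) = a2, then zero-pad to 5 bytes: K' = a2 00 00 00 00.
K' ⊕ ipad = 94 36 36 36 36.  K' ⊕ opad = fe 5c 5c 5c 5c.
Inner input = (K'⊕ipad) ∥ m = 94 36 36 36 36 ∥ 7a 74 65 6a.
Inner hash: sum = 148+54+54+54+54+122+116+101+106 = 809; mod 256 = 41 → 29.
Outer input = (K'⊕opad) ∥ inner = fe 5c 5c 5c 5c ∥ 29.
Outer hash (tag): sum = 254+92+92+92+92+41 = 663; mod 256 = 151 → 97.

97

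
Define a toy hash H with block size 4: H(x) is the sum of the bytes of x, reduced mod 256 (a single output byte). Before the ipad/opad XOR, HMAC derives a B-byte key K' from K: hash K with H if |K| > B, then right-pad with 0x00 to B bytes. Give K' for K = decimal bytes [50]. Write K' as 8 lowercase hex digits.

Key decimal bytes [50] = 32 is 1 byte ≤ B = 4; zero-pad to 4 bytes: K' = 32 00 00 00.

32000000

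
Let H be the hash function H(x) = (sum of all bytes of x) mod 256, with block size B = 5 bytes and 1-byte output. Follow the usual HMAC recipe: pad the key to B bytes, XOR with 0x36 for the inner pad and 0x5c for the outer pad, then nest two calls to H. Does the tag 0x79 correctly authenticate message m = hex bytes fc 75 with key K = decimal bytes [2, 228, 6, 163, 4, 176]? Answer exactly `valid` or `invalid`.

invalid

Key decimal bytes [2, 228, 6, 163, 4, 176] = 02 e4 06 a3 04 b0 is 6 bytes > B = 5, so hash it first: H(key) = 43, then zero-pad to 5 bytes: K' = 43 00 00 00 00.
K' ⊕ ipad = 75 36 36 36 36; K' ⊕ opad = 1f 5c 5c 5c 5c.
Inner hash: sum = 117+54+54+54+54+252+117 = 702; mod 256 = 190 → be.
Outer hash (recomputed tag): sum = 31+92+92+92+92+190 = 589; mod 256 = 77 → 4d.
Recomputed tag = 4d; claimed = 79 → mismatch.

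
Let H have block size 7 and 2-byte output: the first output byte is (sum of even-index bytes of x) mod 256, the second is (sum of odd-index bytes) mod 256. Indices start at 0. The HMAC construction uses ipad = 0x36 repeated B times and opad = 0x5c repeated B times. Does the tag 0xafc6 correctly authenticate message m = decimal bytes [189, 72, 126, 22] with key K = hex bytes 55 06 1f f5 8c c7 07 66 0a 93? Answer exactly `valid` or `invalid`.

invalid

Key hex bytes 55 06 1f f5 8c c7 07 66 0a 93 is 10 bytes > B = 7, so hash it first: H(key) = 11 bb, then zero-pad to 7 bytes: K' = 11 bb 00 00 00 00 00.
K' ⊕ ipad = 27 8d 36 36 36 36 36; K' ⊕ opad = 4d e7 5c 5c 5c 5c 5c.
Inner hash: even-index sum = 295 mod 256 = 39; odd-index sum = 564 mod 256 = 52 → 27 34.
Outer hash (recomputed tag): even-index sum = 405 mod 256 = 149; odd-index sum = 454 mod 256 = 198 → 95 c6.
Recomputed tag = 95c6; claimed = afc6 → mismatch.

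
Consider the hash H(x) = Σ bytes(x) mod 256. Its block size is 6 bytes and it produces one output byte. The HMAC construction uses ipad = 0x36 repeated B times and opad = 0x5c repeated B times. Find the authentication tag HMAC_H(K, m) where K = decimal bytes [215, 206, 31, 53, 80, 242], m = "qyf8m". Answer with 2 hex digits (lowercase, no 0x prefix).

a7

Key decimal bytes [215, 206, 31, 53, 80, 242] = d7 ce 1f 35 50 f2 is exactly B = 6 bytes: K' = d7 ce 1f 35 50 f2.
K' ⊕ ipad = e1 f8 29 03 66 c4.  K' ⊕ opad = 8b 92 43 69 0c ae.
Inner input = (K'⊕ipad) ∥ m = e1 f8 29 03 66 c4 ∥ 71 79 66 38 6d.
Inner hash: sum = 225+248+41+3+102+196+113+121+102+56+109 = 1316; mod 256 = 36 → 24.
Outer input = (K'⊕opad) ∥ inner = 8b 92 43 69 0c ae ∥ 24.
Outer hash (tag): sum = 139+146+67+105+12+174+36 = 679; mod 256 = 167 → a7.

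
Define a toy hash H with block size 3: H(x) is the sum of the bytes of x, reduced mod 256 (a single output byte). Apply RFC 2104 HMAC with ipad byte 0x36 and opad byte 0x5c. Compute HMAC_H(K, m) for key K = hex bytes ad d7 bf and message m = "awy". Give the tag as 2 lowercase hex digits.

b5

Key hex bytes ad d7 bf is exactly B = 3 bytes: K' = ad d7 bf.
K' ⊕ ipad = 9b e1 89.  K' ⊕ opad = f1 8b e3.
Inner input = (K'⊕ipad) ∥ m = 9b e1 89 ∥ 61 77 79.
Inner hash: sum = 155+225+137+97+119+121 = 854; mod 256 = 86 → 56.
Outer input = (K'⊕opad) ∥ inner = f1 8b e3 ∥ 56.
Outer hash (tag): sum = 241+139+227+86 = 693; mod 256 = 181 → b5.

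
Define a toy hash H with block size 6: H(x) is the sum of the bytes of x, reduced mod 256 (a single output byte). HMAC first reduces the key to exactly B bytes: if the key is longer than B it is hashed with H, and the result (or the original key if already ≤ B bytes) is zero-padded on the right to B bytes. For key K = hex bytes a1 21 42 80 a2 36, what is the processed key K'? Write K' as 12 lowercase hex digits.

Key hex bytes a1 21 42 80 a2 36 is exactly B = 6 bytes: K' = a1 21 42 80 a2 36.

a1214280a236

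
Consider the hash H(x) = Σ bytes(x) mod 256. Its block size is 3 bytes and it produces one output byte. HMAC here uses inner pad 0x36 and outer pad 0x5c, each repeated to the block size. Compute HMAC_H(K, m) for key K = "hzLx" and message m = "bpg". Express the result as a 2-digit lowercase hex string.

Key "hzLx" = 68 7a 4c 78 is 4 bytes > B = 3, so hash it first: H(key) = a6, then zero-pad to 3 bytes: K' = a6 00 00.
K' ⊕ ipad = 90 36 36.  K' ⊕ opad = fa 5c 5c.
Inner input = (K'⊕ipad) ∥ m = 90 36 36 ∥ 62 70 67.
Inner hash: sum = 144+54+54+98+112+103 = 565; mod 256 = 53 → 35.
Outer input = (K'⊕opad) ∥ inner = fa 5c 5c ∥ 35.
Outer hash (tag): sum = 250+92+92+53 = 487; mod 256 = 231 → e7.

e7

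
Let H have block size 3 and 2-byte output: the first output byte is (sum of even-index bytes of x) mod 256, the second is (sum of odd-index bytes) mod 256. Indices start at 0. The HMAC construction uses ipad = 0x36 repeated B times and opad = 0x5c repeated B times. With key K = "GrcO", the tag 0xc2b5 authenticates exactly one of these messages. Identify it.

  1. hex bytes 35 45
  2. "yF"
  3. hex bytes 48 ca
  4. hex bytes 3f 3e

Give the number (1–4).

2

Key "GrcO" = 47 72 63 4f is 4 bytes > B = 3, so hash it first: H(key) = aa c1, then zero-pad to 3 bytes: K' = aa c1 00.
K' ⊕ ipad = 9c f7 36; K' ⊕ opad = f6 9d 5c.
m1: inner = H(9c f7 36 35 45) = 17 2c; tag = H(f6 9d 5c 17 2c) = 7eb4
m2: inner = H(9c f7 36 79 46) = 18 70; tag = H(f6 9d 5c 18 70) = c2b5 ← matches
m3: inner = H(9c f7 36 48 ca) = 9c 3f; tag = H(f6 9d 5c 9c 3f) = 9139
m4: inner = H(9c f7 36 3f 3e) = 10 36; tag = H(f6 9d 5c 10 36) = 88ad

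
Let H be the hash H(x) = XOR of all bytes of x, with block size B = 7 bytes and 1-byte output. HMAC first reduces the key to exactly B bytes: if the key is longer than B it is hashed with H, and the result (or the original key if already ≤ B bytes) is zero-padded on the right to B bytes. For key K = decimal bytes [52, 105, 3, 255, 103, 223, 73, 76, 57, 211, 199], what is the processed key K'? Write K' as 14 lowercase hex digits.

31000000000000

|K| = 11 > B = 7, so first hash the key.
H(K): XOR 34⊕69⊕03⊕ff⊕67⊕df⊕49⊕4c⊕39⊕d3⊕c7 = 31.
Zero-pad H(K) = 31 to 7 bytes: K' = 31 00 00 00 00 00 00.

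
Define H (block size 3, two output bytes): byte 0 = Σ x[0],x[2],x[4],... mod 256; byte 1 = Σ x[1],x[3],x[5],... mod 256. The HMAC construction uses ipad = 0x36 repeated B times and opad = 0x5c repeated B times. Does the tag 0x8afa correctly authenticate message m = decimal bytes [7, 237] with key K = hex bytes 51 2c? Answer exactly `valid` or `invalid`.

Key hex bytes 51 2c is 2 bytes ≤ B = 3; zero-pad to 3 bytes: K' = 51 2c 00.
K' ⊕ ipad = 67 1a 36; K' ⊕ opad = 0d 70 5c.
Inner hash: even-index sum = 394 mod 256 = 138; odd-index sum = 33 mod 256 = 33 → 8a 21.
Outer hash (recomputed tag): even-index sum = 138 mod 256 = 138; odd-index sum = 250 mod 256 = 250 → 8a fa.
Recomputed tag = 8afa; claimed = 8afa → match.

valid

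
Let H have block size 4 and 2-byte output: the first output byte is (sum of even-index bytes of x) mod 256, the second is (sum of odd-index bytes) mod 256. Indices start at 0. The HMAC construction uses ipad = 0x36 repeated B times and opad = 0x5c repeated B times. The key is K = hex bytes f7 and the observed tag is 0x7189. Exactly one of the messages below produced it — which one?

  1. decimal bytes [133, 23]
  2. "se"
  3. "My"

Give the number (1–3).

Key hex bytes f7 is 1 byte ≤ B = 4; zero-pad to 4 bytes: K' = f7 00 00 00.
K' ⊕ ipad = c1 36 36 36; K' ⊕ opad = ab 5c 5c 5c.
m1: inner = H(c1 36 36 36 85 17) = 7c 83; tag = H(ab 5c 5c 5c 7c 83) = 833b
m2: inner = H(c1 36 36 36 73 65) = 6a d1; tag = H(ab 5c 5c 5c 6a d1) = 7189 ← matches
m3: inner = H(c1 36 36 36 4d 79) = 44 e5; tag = H(ab 5c 5c 5c 44 e5) = 4b9d

2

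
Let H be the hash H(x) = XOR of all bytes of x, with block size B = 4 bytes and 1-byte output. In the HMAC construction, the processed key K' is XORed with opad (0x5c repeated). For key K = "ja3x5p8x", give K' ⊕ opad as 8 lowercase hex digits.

195c5c5c

Key "ja3x5p8x" = 6a 61 33 78 35 70 38 78 is 8 bytes > B = 4, so hash it first: H(key) = 45, then zero-pad to 4 bytes: K' = 45 00 00 00.
XOR each byte with 0x5c: 45⊕5c=19, 00⊕5c=5c, 00⊕5c=5c, 00⊕5c=5c.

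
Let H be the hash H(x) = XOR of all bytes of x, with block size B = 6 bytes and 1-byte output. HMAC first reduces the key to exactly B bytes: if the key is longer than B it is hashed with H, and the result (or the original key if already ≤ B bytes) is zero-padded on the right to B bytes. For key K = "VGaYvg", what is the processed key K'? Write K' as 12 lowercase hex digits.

564761597667

Key "VGaYvg" = 56 47 61 59 76 67 is exactly B = 6 bytes: K' = 56 47 61 59 76 67.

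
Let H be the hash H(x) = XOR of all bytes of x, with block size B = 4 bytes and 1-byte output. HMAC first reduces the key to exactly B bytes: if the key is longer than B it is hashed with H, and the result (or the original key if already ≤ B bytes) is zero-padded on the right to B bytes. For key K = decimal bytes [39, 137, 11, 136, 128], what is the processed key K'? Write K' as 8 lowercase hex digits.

|K| = 5 > B = 4, so first hash the key.
H(K): XOR 27⊕89⊕0b⊕88⊕80 = ad.
Zero-pad H(K) = ad to 4 bytes: K' = ad 00 00 00.

ad000000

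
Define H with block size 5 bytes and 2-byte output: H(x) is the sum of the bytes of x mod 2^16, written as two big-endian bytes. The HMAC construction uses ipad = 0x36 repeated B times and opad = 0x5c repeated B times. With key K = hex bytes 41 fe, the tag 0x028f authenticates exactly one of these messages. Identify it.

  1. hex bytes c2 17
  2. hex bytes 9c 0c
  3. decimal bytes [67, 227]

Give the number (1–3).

Key hex bytes 41 fe is 2 bytes ≤ B = 5; zero-pad to 5 bytes: K' = 41 fe 00 00 00.
K' ⊕ ipad = 77 c8 36 36 36; K' ⊕ opad = 1d a2 5c 5c 5c.
m1: inner = H(77 c8 36 36 36 c2 17) = 02 ba; tag = H(1d a2 5c 5c 5c 02 ba) = 028f ← matches
m2: inner = H(77 c8 36 36 36 9c 0c) = 02 89; tag = H(1d a2 5c 5c 5c 02 89) = 025e
m3: inner = H(77 c8 36 36 36 43 e3) = 03 07; tag = H(1d a2 5c 5c 5c 03 07) = 01dd

1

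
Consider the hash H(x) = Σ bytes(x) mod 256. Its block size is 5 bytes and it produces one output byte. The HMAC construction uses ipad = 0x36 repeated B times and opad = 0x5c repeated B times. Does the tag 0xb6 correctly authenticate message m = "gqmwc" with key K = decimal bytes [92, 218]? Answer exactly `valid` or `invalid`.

Key decimal bytes [92, 218] = 5c da is 2 bytes ≤ B = 5; zero-pad to 5 bytes: K' = 5c da 00 00 00.
K' ⊕ ipad = 6a ec 36 36 36; K' ⊕ opad = 00 86 5c 5c 5c.
Inner hash: sum = 106+236+54+54+54+103+113+109+119+99 = 1047; mod 256 = 23 → 17.
Outer hash (recomputed tag): sum = 0+134+92+92+92+23 = 433; mod 256 = 177 → b1.
Recomputed tag = b1; claimed = b6 → mismatch.

invalid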